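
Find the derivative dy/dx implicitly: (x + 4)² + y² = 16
Differentiate the relation implicitly: treat y = y(x) and apply the chain rule, so every y-derivative picks up a y' = dy/dx factor.

With everything moved to the left-hand side, differentiate term by term:
  d/dx[y^2] = 2y·y'
  d/dx[(x + 4)^2] = 2x + 8
  d/dx[-16] = 0

Separating the contributions that come from x directly and those that come through y:
  without y':      2x + 8
  multiplying y':  2y

so (2x + 8) + (2y)·y' = 0, and therefore
  dy/dx = -(2x + 8)/(2y) = (-x - 4)/y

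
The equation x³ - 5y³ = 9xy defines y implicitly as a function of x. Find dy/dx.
Differentiate both sides with respect to x, treating y as y(x). By the chain rule, any term containing y contributes a factor of y' = dy/dx when we differentiate it.

Move every term to one side and write the relation as F(x, y) = 0. Term by term,
  d/dx[x^3] = 3x^2
  d/dx[-9xy] = -9x·y' - 9y
  d/dx[-5y^3] = -15y^2·y'

The pieces without y' make up ∂F/∂x and the coefficient of y' is ∂F/∂y:
  ∂F/∂x = 3x^2 - 9y,
  ∂F/∂y = -9x - 15y^2.

Since d/dx[F] = ∂F/∂x + (∂F/∂y)·y' = 0, solve for y':
  (∂F/∂y)·y' = -∂F/∂x
  dy/dx = -(∂F/∂x)/(∂F/∂y) = -(3x^2 - 9y)/(-9x - 15y^2) = (x^2 - 3y)/(3x + 5y^2)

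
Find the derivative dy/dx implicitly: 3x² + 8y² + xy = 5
Differentiate both sides with respect to x, treating y as y(x). By the chain rule, any term containing y contributes a factor of y' = dy/dx when we differentiate it.

Move every term to one side and write the relation as F(x, y) = 0. Term by term,
  d/dx[3x^2] = 6x
  d/dx[xy] = x·y' + y
  d/dx[8y^2] = 16y·y'
  d/dx[-5] = 0

The pieces without y' make up ∂F/∂x and the coefficient of y' is ∂F/∂y:
  ∂F/∂x = 6x + y,
  ∂F/∂y = x + 16y.

Since d/dx[F] = ∂F/∂x + (∂F/∂y)·y' = 0, solve for y':
  (∂F/∂y)·y' = -∂F/∂x
  dy/dx = -(∂F/∂x)/(∂F/∂y) = -(6x + y)/(x + 16y) = (-6x - y)/(x + 16y)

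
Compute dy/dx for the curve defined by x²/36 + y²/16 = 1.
Differentiate both sides with respect to x, treating y as y(x). By the chain rule, any term containing y contributes a factor of y' = dy/dx when we differentiate it.

Move every term to one side and write the relation as F(x, y) = 0. Term by term,
  d/dx[x^2/36] = x/18
  d/dx[y^2/16] = y·y'/8
  d/dx[-1] = 0

The pieces without y' make up ∂F/∂x and the coefficient of y' is ∂F/∂y:
  ∂F/∂x = x/18,
  ∂F/∂y = y/8.

Since d/dx[F] = ∂F/∂x + (∂F/∂y)·y' = 0, solve for y':
  (∂F/∂y)·y' = -∂F/∂x
  dy/dx = -(∂F/∂x)/(∂F/∂y) = -(x/18)/(y/8) = -4x/(9y)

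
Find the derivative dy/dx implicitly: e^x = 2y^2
Differentiate the relation implicitly: treat y = y(x) and apply the chain rule, so every y-derivative picks up a y' = dy/dx factor.

With everything moved to the left-hand side, differentiate term by term:
  d/dx[-2y^2] = -4y·y'
  d/dx[e^(x)] = e^(x)

Separating the contributions that come from x directly and those that come through y:
  without y':      e^(x)
  multiplying y':  -4y

so (e^(x)) + (-4y)·y' = 0, and therefore
  dy/dx = -(e^(x))/(-4y) = e^(x)/(4y)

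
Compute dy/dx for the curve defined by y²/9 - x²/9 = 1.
Apply d/dx to both sides, remembering that y depends on x. Each occurrence of y therefore brings in a y' = dy/dx via the chain rule.

With F(x, y) equal to the left-hand side minus the right, differentiate F term by term:
  d/dx[-x^2/9] = -2x/9
  d/dx[y^2/9] = 2y·y'/9
  d/dx[-1] = 0
Adding these up, d/dx[F] = 0 becomes
  (-2x/9) + (2y/9)·y' = 0,
so isolating y',
  dy/dx = -(-2x/9)/(2y/9) = x/y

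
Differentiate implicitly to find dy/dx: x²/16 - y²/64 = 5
Apply d/dx to both sides, remembering that y depends on x. Each occurrence of y therefore brings in a y' = dy/dx via the chain rule.

With F(x, y) equal to the left-hand side minus the right, differentiate F term by term:
  d/dx[x^2/16] = x/8
  d/dx[-y^2/64] = -y·y'/32
  d/dx[-5] = 0
Adding these up, d/dx[F] = 0 becomes
  (x/8) + (-y/32)·y' = 0,
so isolating y',
  dy/dx = -(x/8)/(-y/32) = 4x/y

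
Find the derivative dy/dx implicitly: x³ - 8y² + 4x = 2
Differentiate both sides with respect to x, treating y as y(x). By the chain rule, any term containing y contributes a factor of y' = dy/dx when we differentiate it.

Move every term to one side and write the relation as F(x, y) = 0. Term by term,
  d/dx[x^3] = 3x^2
  d/dx[4x] = 4
  d/dx[-8y^2] = -16y·y'
  d/dx[-2] = 0

The pieces without y' make up ∂F/∂x and the coefficient of y' is ∂F/∂y:
  ∂F/∂x = 3x^2 + 4,
  ∂F/∂y = -16y.

Since d/dx[F] = ∂F/∂x + (∂F/∂y)·y' = 0, solve for y':
  (∂F/∂y)·y' = -∂F/∂x
  dy/dx = -(∂F/∂x)/(∂F/∂y) = -(3x^2 + 4)/(-16y) = (3x^2 + 4)/(16y)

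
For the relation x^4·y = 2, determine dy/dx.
Differentiate both sides with respect to x, treating y as y(x). By the chain rule, any term containing y contributes a factor of y' = dy/dx when we differentiate it.

Move every term to one side and write the relation as F(x, y) = 0. Term by term,
  d/dx[x^4y] = x^4·y' + 4x^3y
  d/dx[-2] = 0

The pieces without y' make up ∂F/∂x and the coefficient of y' is ∂F/∂y:
  ∂F/∂x = 4x^3y,
  ∂F/∂y = x^4.

Since d/dx[F] = ∂F/∂x + (∂F/∂y)·y' = 0, solve for y':
  (∂F/∂y)·y' = -∂F/∂x
  dy/dx = -(∂F/∂x)/(∂F/∂y) = -(4x^3y)/(x^4) = -4y/x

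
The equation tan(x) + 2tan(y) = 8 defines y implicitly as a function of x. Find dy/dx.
Differentiate the relation implicitly: treat y = y(x) and apply the chain rule, so every y-derivative picks up a y' = dy/dx factor.

With everything moved to the left-hand side, differentiate term by term:
  d/dx[tan(x)] = tan(x)^2 + 1
  d/dx[2tan(y)] = 2·y'(tan(y)^2 + 1)
  d/dx[-8] = 0

Separating the contributions that come from x directly and those that come through y:
  without y':      tan(x)^2 + 1
  multiplying y':  2tan(y)^2 + 2

so (tan(x)^2 + 1) + (2tan(y)^2 + 2)·y' = 0, and therefore
  dy/dx = -(tan(x)^2 + 1)/(2tan(y)^2 + 2) = -cos(y)^2/(2cos(x)^2)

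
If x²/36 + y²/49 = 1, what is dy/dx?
Differentiate both sides with respect to x, treating y as y(x). By the chain rule, any term containing y contributes a factor of y' = dy/dx when we differentiate it.

Move every term to one side and write the relation as F(x, y) = 0. Term by term,
  d/dx[x^2/36] = x/18
  d/dx[y^2/49] = 2y·y'/49
  d/dx[-1] = 0

The pieces without y' make up ∂F/∂x and the coefficient of y' is ∂F/∂y:
  ∂F/∂x = x/18,
  ∂F/∂y = 2y/49.

Since d/dx[F] = ∂F/∂x + (∂F/∂y)·y' = 0, solve for y':
  (∂F/∂y)·y' = -∂F/∂x
  dy/dx = -(∂F/∂x)/(∂F/∂y) = -(x/18)/(2y/49) = -49x/(36y)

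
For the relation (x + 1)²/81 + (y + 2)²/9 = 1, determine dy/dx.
Apply d/dx to both sides, remembering that y depends on x. Each occurrence of y therefore brings in a y' = dy/dx via the chain rule.

With F(x, y) equal to the left-hand side minus the right, differentiate F term by term:
  d/dx[(x + 1)^2/81] = 2x/81 + 2/81
  d/dx[(y + 2)^2/9] = 2·y'(y + 2)/9
  d/dx[-1] = 0
Adding these up, d/dx[F] = 0 becomes
  (2x/81 + 2/81) + (2y/9 + 4/9)·y' = 0,
so isolating y',
  dy/dx = -(2x/81 + 2/81)/(2y/9 + 4/9)
        = -(2(x + 1)/81)/(2(y + 2)/9) = (-x - 1)/(9(y + 2))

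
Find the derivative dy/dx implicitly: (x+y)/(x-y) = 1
Take d/dx of both sides. Since y is implicitly a function of x, the chain rule attaches a y' = dy/dx factor whenever we differentiate through y.

Set F(x, y) = (left side) − (right side), so the curve is F = 0. Differentiating each term of F:
  d/dx[(x + y)/(x - y)] = (y' + 1)/(x - y) + (x + y)(y' - 1)/(x - y)^2
  d/dx[-1] = 0

Collecting, the y'-free part is the partial derivative in x and the y' coefficient is the partial derivative in y:
  ∂F/∂x = 1/(x - y) - (x + y)/(x - y)^2
  ∂F/∂y = 1/(x - y) + (x + y)/(x - y)^2

so d/dx[F(x, y(x))] = ∂F/∂x + (∂F/∂y)·y' = 0. Rearranging,
  dy/dx = -(∂F/∂x)/(∂F/∂y) = -(1/(x - y) - (x + y)/(x - y)^2)/(1/(x - y) + (x + y)/(x - y)^2)
        = -(-2y/(x - y)^2)/(2x/(x - y)^2) = y/x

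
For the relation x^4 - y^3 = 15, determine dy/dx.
Take d/dx of both sides. Since y is implicitly a function of x, the chain rule attaches a y' = dy/dx factor whenever we differentiate through y.

Set F(x, y) = (left side) − (right side), so the curve is F = 0. Differentiating each term of F:
  d/dx[x^4] = 4x^3
  d/dx[-y^3] = -3y^2·y'
  d/dx[-15] = 0

Collecting, the y'-free part is the partial derivative in x and the y' coefficient is the partial derivative in y:
  ∂F/∂x = 4x^3
  ∂F/∂y = -3y^2

so d/dx[F(x, y(x))] = ∂F/∂x + (∂F/∂y)·y' = 0. Rearranging,
  dy/dx = -(∂F/∂x)/(∂F/∂y) = -(4x^3)/(-3y^2) = 4x^3/(3y^2)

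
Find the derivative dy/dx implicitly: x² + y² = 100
Take d/dx of both sides. Since y is implicitly a function of x, the chain rule attaches a y' = dy/dx factor whenever we differentiate through y.

Set F(x, y) = (left side) − (right side), so the curve is F = 0. Differentiating each term of F:
  d/dx[x^2] = 2x
  d/dx[y^2] = 2y·y'
  d/dx[-100] = 0

Collecting, the y'-free part is the partial derivative in x and the y' coefficient is the partial derivative in y:
  ∂F/∂x = 2x
  ∂F/∂y = 2y

so d/dx[F(x, y(x))] = ∂F/∂x + (∂F/∂y)·y' = 0. Rearranging,
  dy/dx = -(∂F/∂x)/(∂F/∂y) = -(2x)/(2y) = -x/y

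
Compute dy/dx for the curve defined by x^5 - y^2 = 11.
Apply d/dx to both sides, remembering that y depends on x. Each occurrence of y therefore brings in a y' = dy/dx via the chain rule.

With F(x, y) equal to the left-hand side minus the right, differentiate F term by term:
  d/dx[x^5] = 5x^4
  d/dx[-y^2] = -2y·y'
  d/dx[-11] = 0
Adding these up, d/dx[F] = 0 becomes
  (5x^4) + (-2y)·y' = 0,
so isolating y',
  dy/dx = -(5x^4)/(-2y) = 5x^4/(2y)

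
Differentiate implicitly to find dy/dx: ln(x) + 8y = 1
Apply d/dx to both sides, remembering that y depends on x. Each occurrence of y therefore brings in a y' = dy/dx via the chain rule.

With F(x, y) equal to the left-hand side minus the right, differentiate F term by term:
  d/dx[8y] = 8·y'
  d/dx[ln(x)] = 1/x
  d/dx[-1] = 0
Adding these up, d/dx[F] = 0 becomes
  (1/x) + (8)·y' = 0,
so isolating y',
  dy/dx = -(1/x)/(8) = -1/(8x)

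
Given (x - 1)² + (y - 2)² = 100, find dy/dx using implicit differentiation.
Differentiate both sides with respect to x, treating y as y(x). By the chain rule, any term containing y contributes a factor of y' = dy/dx when we differentiate it.

Move every term to one side and write the relation as F(x, y) = 0. Term by term,
  d/dx[(x - 1)^2] = 2x - 2
  d/dx[(y - 2)^2] = 2·y'(y - 2)
  d/dx[-100] = 0

The pieces without y' make up ∂F/∂x and the coefficient of y' is ∂F/∂y:
  ∂F/∂x = 2x - 2,
  ∂F/∂y = 2y - 4.

Since d/dx[F] = ∂F/∂x + (∂F/∂y)·y' = 0, solve for y':
  (∂F/∂y)·y' = -∂F/∂x
  dy/dx = -(∂F/∂x)/(∂F/∂y) = -(2x - 2)/(2y - 4) = (1 - x)/(y - 2)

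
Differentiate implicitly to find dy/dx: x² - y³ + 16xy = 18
Differentiate the relation implicitly: treat y = y(x) and apply the chain rule, so every y-derivative picks up a y' = dy/dx factor.

With everything moved to the left-hand side, differentiate term by term:
  d/dx[x^2] = 2x
  d/dx[16xy] = 16x·y' + 16y
  d/dx[-y^3] = -3y^2·y'
  d/dx[-18] = 0

Separating the contributions that come from x directly and those that come through y:
  without y':      2x + 16y
  multiplying y':  16x - 3y^2

so (2x + 16y) + (16x - 3y^2)·y' = 0, and therefore
  dy/dx = -(2x + 16y)/(16x - 3y^2) = 2(-x - 8y)/(16x - 3y^2)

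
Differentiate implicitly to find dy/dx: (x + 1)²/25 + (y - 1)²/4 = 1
Apply d/dx to both sides, remembering that y depends on x. Each occurrence of y therefore brings in a y' = dy/dx via the chain rule.

With F(x, y) equal to the left-hand side minus the right, differentiate F term by term:
  d/dx[(x + 1)^2/25] = 2x/25 + 2/25
  d/dx[(y - 1)^2/4] = y'(y - 1)/2
  d/dx[-1] = 0
Adding these up, d/dx[F] = 0 becomes
  (2x/25 + 2/25) + (y/2 - 1/2)·y' = 0,
so isolating y',
  dy/dx = -(2x/25 + 2/25)/(y/2 - 1/2)
        = -(2(x + 1)/25)/((y - 1)/2) = 4(-x - 1)/(25(y - 1))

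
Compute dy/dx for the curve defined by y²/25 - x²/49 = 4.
Apply d/dx to both sides, remembering that y depends on x. Each occurrence of y therefore brings in a y' = dy/dx via the chain rule.

With F(x, y) equal to the left-hand side minus the right, differentiate F term by term:
  d/dx[-x^2/49] = -2x/49
  d/dx[y^2/25] = 2y·y'/25
  d/dx[-4] = 0
Adding these up, d/dx[F] = 0 becomes
  (-2x/49) + (2y/25)·y' = 0,
so isolating y',
  dy/dx = -(-2x/49)/(2y/25) = 25x/(49y)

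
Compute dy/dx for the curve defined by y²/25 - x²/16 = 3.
Take d/dx of both sides. Since y is implicitly a function of x, the chain rule attaches a y' = dy/dx factor whenever we differentiate through y.

Set F(x, y) = (left side) − (right side), so the curve is F = 0. Differentiating each term of F:
  d/dx[-x^2/16] = -x/8
  d/dx[y^2/25] = 2y·y'/25
  d/dx[-3] = 0

Collecting, the y'-free part is the partial derivative in x and the y' coefficient is the partial derivative in y:
  ∂F/∂x = -x/8
  ∂F/∂y = 2y/25

so d/dx[F(x, y(x))] = ∂F/∂x + (∂F/∂y)·y' = 0. Rearranging,
  dy/dx = -(∂F/∂x)/(∂F/∂y) = -(-x/8)/(2y/25) = 25x/(16y)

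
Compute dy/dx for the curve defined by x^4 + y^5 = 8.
Take d/dx of both sides. Since y is implicitly a function of x, the chain rule attaches a y' = dy/dx factor whenever we differentiate through y.

Set F(x, y) = (left side) − (right side), so the curve is F = 0. Differentiating each term of F:
  d/dx[x^4] = 4x^3
  d/dx[y^5] = 5y^4·y'
  d/dx[-8] = 0

Collecting, the y'-free part is the partial derivative in x and the y' coefficient is the partial derivative in y:
  ∂F/∂x = 4x^3
  ∂F/∂y = 5y^4

so d/dx[F(x, y(x))] = ∂F/∂x + (∂F/∂y)·y' = 0. Rearranging,
  dy/dx = -(∂F/∂x)/(∂F/∂y) = -(4x^3)/(5y^4) = -4x^3/(5y^4)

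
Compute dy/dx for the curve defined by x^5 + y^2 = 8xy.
Differentiate the relation implicitly: treat y = y(x) and apply the chain rule, so every y-derivative picks up a y' = dy/dx factor.

With everything moved to the left-hand side, differentiate term by term:
  d/dx[x^5] = 5x^4
  d/dx[-8xy] = -8x·y' - 8y
  d/dx[y^2] = 2y·y'

Separating the contributions that come from x directly and those that come through y:
  without y':      5x^4 - 8y
  multiplying y':  -8x + 2y

so (5x^4 - 8y) + (-8x + 2y)·y' = 0, and therefore
  dy/dx = -(5x^4 - 8y)/(-8x + 2y) = (5x^4 - 8y)/(2(4x - y))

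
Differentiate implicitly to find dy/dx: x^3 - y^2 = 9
Take d/dx of both sides. Since y is implicitly a function of x, the chain rule attaches a y' = dy/dx factor whenever we differentiate through y.

Set F(x, y) = (left side) − (right side), so the curve is F = 0. Differentiating each term of F:
  d/dx[x^3] = 3x^2
  d/dx[-y^2] = -2y·y'
  d/dx[-9] = 0

Collecting, the y'-free part is the partial derivative in x and the y' coefficient is the partial derivative in y:
  ∂F/∂x = 3x^2
  ∂F/∂y = -2y

so d/dx[F(x, y(x))] = ∂F/∂x + (∂F/∂y)·y' = 0. Rearranging,
  dy/dx = -(∂F/∂x)/(∂F/∂y) = -(3x^2)/(-2y) = 3x^2/(2y)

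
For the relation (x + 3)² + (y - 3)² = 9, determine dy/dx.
Differentiate both sides with respect to x, treating y as y(x). By the chain rule, any term containing y contributes a factor of y' = dy/dx when we differentiate it.

Move every term to one side and write the relation as F(x, y) = 0. Term by term,
  d/dx[(x + 3)^2] = 2x + 6
  d/dx[(y - 3)^2] = 2·y'(y - 3)
  d/dx[-9] = 0

The pieces without y' make up ∂F/∂x and the coefficient of y' is ∂F/∂y:
  ∂F/∂x = 2x + 6,
  ∂F/∂y = 2y - 6.

Since d/dx[F] = ∂F/∂x + (∂F/∂y)·y' = 0, solve for y':
  (∂F/∂y)·y' = -∂F/∂x
  dy/dx = -(∂F/∂x)/(∂F/∂y) = -(2x + 6)/(2y - 6) = (-x - 3)/(y - 3)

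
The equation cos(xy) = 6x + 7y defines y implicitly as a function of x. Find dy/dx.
Take d/dx of both sides. Since y is implicitly a function of x, the chain rule attaches a y' = dy/dx factor whenever we differentiate through y.

Set F(x, y) = (left side) − (right side), so the curve is F = 0. Differentiating each term of F:
  d/dx[-6x] = -6
  d/dx[-7y] = -7·y'
  d/dx[cos(xy)] = -(x·y' + y)·sin(xy)

Collecting, the y'-free part is the partial derivative in x and the y' coefficient is the partial derivative in y:
  ∂F/∂x = -y·sin(xy) - 6
  ∂F/∂y = -x·sin(xy) - 7

so d/dx[F(x, y(x))] = ∂F/∂x + (∂F/∂y)·y' = 0. Rearranging,
  dy/dx = -(∂F/∂x)/(∂F/∂y) = -(-y·sin(xy) - 6)/(-x·sin(xy) - 7) = -(y·sin(xy) + 6)/(x·sin(xy) + 7)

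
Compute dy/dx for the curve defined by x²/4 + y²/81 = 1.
Apply d/dx to both sides, remembering that y depends on x. Each occurrence of y therefore brings in a y' = dy/dx via the chain rule.

With F(x, y) equal to the left-hand side minus the right, differentiate F term by term:
  d/dx[x^2/4] = x/2
  d/dx[y^2/81] = 2y·y'/81
  d/dx[-1] = 0
Adding these up, d/dx[F] = 0 becomes
  (x/2) + (2y/81)·y' = 0,
so isolating y',
  dy/dx = -(x/2)/(2y/81) = -81x/(4y)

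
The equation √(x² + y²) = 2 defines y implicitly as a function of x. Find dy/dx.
Differentiate both sides with respect to x, treating y as y(x). By the chain rule, any term containing y contributes a factor of y' = dy/dx when we differentiate it.

Move every term to one side and write the relation as F(x, y) = 0. Term by term,
  d/dx[√(x^2 + y^2)] = (x + y·y')/√(x^2 + y^2)
  d/dx[-2] = 0

The pieces without y' make up ∂F/∂x and the coefficient of y' is ∂F/∂y:
  ∂F/∂x = x/√(x^2 + y^2),
  ∂F/∂y = y/√(x^2 + y^2).

Since d/dx[F] = ∂F/∂x + (∂F/∂y)·y' = 0, solve for y':
  (∂F/∂y)·y' = -∂F/∂x
  dy/dx = -(∂F/∂x)/(∂F/∂y) = -(x/√(x^2 + y^2))/(y/√(x^2 + y^2)) = -x/y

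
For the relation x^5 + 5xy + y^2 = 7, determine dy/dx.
Differentiate the relation implicitly: treat y = y(x) and apply the chain rule, so every y-derivative picks up a y' = dy/dx factor.

With everything moved to the left-hand side, differentiate term by term:
  d/dx[x^5] = 5x^4
  d/dx[5xy] = 5x·y' + 5y
  d/dx[y^2] = 2y·y'
  d/dx[-7] = 0

Separating the contributions that come from x directly and those that come through y:
  without y':      5x^4 + 5y
  multiplying y':  5x + 2y

so (5x^4 + 5y) + (5x + 2y)·y' = 0, and therefore
  dy/dx = -(5x^4 + 5y)/(5x + 2y) = 5(-x^4 - y)/(5x + 2y)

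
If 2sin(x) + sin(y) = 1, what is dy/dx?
Differentiate the relation implicitly: treat y = y(x) and apply the chain rule, so every y-derivative picks up a y' = dy/dx factor.

With everything moved to the left-hand side, differentiate term by term:
  d/dx[2sin(x)] = 2cos(x)
  d/dx[sin(y)] = y'·cos(y)
  d/dx[-1] = 0

Separating the contributions that come from x directly and those that come through y:
  without y':      2cos(x)
  multiplying y':  cos(y)

so (2cos(x)) + (cos(y))·y' = 0, and therefore
  dy/dx = -(2cos(x))/(cos(y)) = -2cos(x)/cos(y)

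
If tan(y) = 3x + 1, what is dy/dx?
Apply d/dx to both sides, remembering that y depends on x. Each occurrence of y therefore brings in a y' = dy/dx via the chain rule.

With F(x, y) equal to the left-hand side minus the right, differentiate F term by term:
  d/dx[-3x] = -3
  d/dx[tan(y)] = y'(tan(y)^2 + 1)
  d/dx[-1] = 0
Adding these up, d/dx[F] = 0 becomes
  (-3) + (tan(y)^2 + 1)·y' = 0,
so isolating y',
  dy/dx = -(-3)/(tan(y)^2 + 1) = 3cos(y)^2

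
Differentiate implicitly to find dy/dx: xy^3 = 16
Differentiate the relation implicitly: treat y = y(x) and apply the chain rule, so every y-derivative picks up a y' = dy/dx factor.

With everything moved to the left-hand side, differentiate term by term:
  d/dx[xy^3] = 3xy^2·y' + y^3
  d/dx[-16] = 0

Separating the contributions that come from x directly and those that come through y:
  without y':      y^3
  multiplying y':  3xy^2

so (y^3) + (3xy^2)·y' = 0, and therefore
  dy/dx = -(y^3)/(3xy^2) = -y/(3x)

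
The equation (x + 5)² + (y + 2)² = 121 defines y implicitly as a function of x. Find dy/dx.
Differentiate both sides with respect to x, treating y as y(x). By the chain rule, any term containing y contributes a factor of y' = dy/dx when we differentiate it.

Move every term to one side and write the relation as F(x, y) = 0. Term by term,
  d/dx[(x + 5)^2] = 2x + 10
  d/dx[(y + 2)^2] = 2·y'(y + 2)
  d/dx[-121] = 0

The pieces without y' make up ∂F/∂x and the coefficient of y' is ∂F/∂y:
  ∂F/∂x = 2x + 10,
  ∂F/∂y = 2y + 4.

Since d/dx[F] = ∂F/∂x + (∂F/∂y)·y' = 0, solve for y':
  (∂F/∂y)·y' = -∂F/∂x
  dy/dx = -(∂F/∂x)/(∂F/∂y) = -(2x + 10)/(2y + 4) = (-x - 5)/(y + 2)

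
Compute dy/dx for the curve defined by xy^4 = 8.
Differentiate the relation implicitly: treat y = y(x) and apply the chain rule, so every y-derivative picks up a y' = dy/dx factor.

With everything moved to the left-hand side, differentiate term by term:
  d/dx[xy^4] = 4xy^3·y' + y^4
  d/dx[-8] = 0

Separating the contributions that come from x directly and those that come through y:
  without y':      y^4
  multiplying y':  4xy^3

so (y^4) + (4xy^3)·y' = 0, and therefore
  dy/dx = -(y^4)/(4xy^3) = -y/(4x)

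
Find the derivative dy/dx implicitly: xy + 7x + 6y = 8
Apply d/dx to both sides, remembering that y depends on x. Each occurrence of y therefore brings in a y' = dy/dx via the chain rule.

With F(x, y) equal to the left-hand side minus the right, differentiate F term by term:
  d/dx[xy] = x·y' + y
  d/dx[7x] = 7
  d/dx[6y] = 6·y'
  d/dx[-8] = 0
Adding these up, d/dx[F] = 0 becomes
  (y + 7) + (x + 6)·y' = 0,
so isolating y',
  dy/dx = -(y + 7)/(x + 6) = (-y - 7)/(x + 6)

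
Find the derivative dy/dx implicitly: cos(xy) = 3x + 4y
Differentiate the relation implicitly: treat y = y(x) and apply the chain rule, so every y-derivative picks up a y' = dy/dx factor.

With everything moved to the left-hand side, differentiate term by term:
  d/dx[-3x] = -3
  d/dx[-4y] = -4·y'
  d/dx[cos(xy)] = -(x·y' + y)·sin(xy)

Separating the contributions that come from x directly and those that come through y:
  without y':      -y·sin(xy) - 3
  multiplying y':  -x·sin(xy) - 4

so (-y·sin(xy) - 3) + (-x·sin(xy) - 4)·y' = 0, and therefore
  dy/dx = -(-y·sin(xy) - 3)/(-x·sin(xy) - 4) = -(y·sin(xy) + 3)/(x·sin(xy) + 4)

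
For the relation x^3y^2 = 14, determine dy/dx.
Apply d/dx to both sides, remembering that y depends on x. Each occurrence of y therefore brings in a y' = dy/dx via the chain rule.

With F(x, y) equal to the left-hand side minus the right, differentiate F term by term:
  d/dx[x^3y^2] = 2x^3y·y' + 3x^2y^2
  d/dx[-14] = 0
Adding these up, d/dx[F] = 0 becomes
  (3x^2y^2) + (2x^3y)·y' = 0,
so isolating y',
  dy/dx = -(3x^2y^2)/(2x^3y) = -3y/(2x)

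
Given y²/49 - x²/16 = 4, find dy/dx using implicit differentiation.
Take d/dx of both sides. Since y is implicitly a function of x, the chain rule attaches a y' = dy/dx factor whenever we differentiate through y.

Set F(x, y) = (left side) − (right side), so the curve is F = 0. Differentiating each term of F:
  d/dx[-x^2/16] = -x/8
  d/dx[y^2/49] = 2y·y'/49
  d/dx[-4] = 0

Collecting, the y'-free part is the partial derivative in x and the y' coefficient is the partial derivative in y:
  ∂F/∂x = -x/8
  ∂F/∂y = 2y/49

so d/dx[F(x, y(x))] = ∂F/∂x + (∂F/∂y)·y' = 0. Rearranging,
  dy/dx = -(∂F/∂x)/(∂F/∂y) = -(-x/8)/(2y/49) = 49x/(16y)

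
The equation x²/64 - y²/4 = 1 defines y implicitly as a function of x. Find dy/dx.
Differentiate the relation implicitly: treat y = y(x) and apply the chain rule, so every y-derivative picks up a y' = dy/dx factor.

With everything moved to the left-hand side, differentiate term by term:
  d/dx[x^2/64] = x/32
  d/dx[-y^2/4] = -y·y'/2
  d/dx[-1] = 0

Separating the contributions that come from x directly and those that come through y:
  without y':      x/32
  multiplying y':  -y/2

so (x/32) + (-y/2)·y' = 0, and therefore
  dy/dx = -(x/32)/(-y/2) = x/(16y)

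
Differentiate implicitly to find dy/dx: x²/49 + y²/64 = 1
Differentiate both sides with respect to x, treating y as y(x). By the chain rule, any term containing y contributes a factor of y' = dy/dx when we differentiate it.

Move every term to one side and write the relation as F(x, y) = 0. Term by term,
  d/dx[x^2/49] = 2x/49
  d/dx[y^2/64] = y·y'/32
  d/dx[-1] = 0

The pieces without y' make up ∂F/∂x and the coefficient of y' is ∂F/∂y:
  ∂F/∂x = 2x/49,
  ∂F/∂y = y/32.

Since d/dx[F] = ∂F/∂x + (∂F/∂y)·y' = 0, solve for y':
  (∂F/∂y)·y' = -∂F/∂x
  dy/dx = -(∂F/∂x)/(∂F/∂y) = -(2x/49)/(y/32) = -64x/(49y)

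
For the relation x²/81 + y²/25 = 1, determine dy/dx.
Take d/dx of both sides. Since y is implicitly a function of x, the chain rule attaches a y' = dy/dx factor whenever we differentiate through y.

Set F(x, y) = (left side) − (right side), so the curve is F = 0. Differentiating each term of F:
  d/dx[x^2/81] = 2x/81
  d/dx[y^2/25] = 2y·y'/25
  d/dx[-1] = 0

Collecting, the y'-free part is the partial derivative in x and the y' coefficient is the partial derivative in y:
  ∂F/∂x = 2x/81
  ∂F/∂y = 2y/25

so d/dx[F(x, y(x))] = ∂F/∂x + (∂F/∂y)·y' = 0. Rearranging,
  dy/dx = -(∂F/∂x)/(∂F/∂y) = -(2x/81)/(2y/25) = -25x/(81y)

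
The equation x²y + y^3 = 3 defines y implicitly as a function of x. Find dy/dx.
Differentiate both sides with respect to x, treating y as y(x). By the chain rule, any term containing y contributes a factor of y' = dy/dx when we differentiate it.

Move every term to one side and write the relation as F(x, y) = 0. Term by term,
  d/dx[x^2y] = x^2·y' + 2xy
  d/dx[y^3] = 3y^2·y'
  d/dx[-3] = 0

The pieces without y' make up ∂F/∂x and the coefficient of y' is ∂F/∂y:
  ∂F/∂x = 2xy,
  ∂F/∂y = x^2 + 3y^2.

Since d/dx[F] = ∂F/∂x + (∂F/∂y)·y' = 0, solve for y':
  (∂F/∂y)·y' = -∂F/∂x
  dy/dx = -(∂F/∂x)/(∂F/∂y) = -(2xy)/(x^2 + 3y^2) = -2xy/(x^2 + 3y^2)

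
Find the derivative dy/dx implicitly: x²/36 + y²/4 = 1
Apply d/dx to both sides, remembering that y depends on x. Each occurrence of y therefore brings in a y' = dy/dx via the chain rule.

With F(x, y) equal to the left-hand side minus the right, differentiate F term by term:
  d/dx[x^2/36] = x/18
  d/dx[y^2/4] = y·y'/2
  d/dx[-1] = 0
Adding these up, d/dx[F] = 0 becomes
  (x/18) + (y/2)·y' = 0,
so isolating y',
  dy/dx = -(x/18)/(y/2) = -x/(9y)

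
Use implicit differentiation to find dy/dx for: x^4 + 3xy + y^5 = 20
Differentiate both sides with respect to x, treating y as y(x). By the chain rule, any term containing y contributes a factor of y' = dy/dx when we differentiate it.

Move every term to one side and write the relation as F(x, y) = 0. Term by term,
  d/dx[x^4] = 4x^3
  d/dx[3xy] = 3x·y' + 3y
  d/dx[y^5] = 5y^4·y'
  d/dx[-20] = 0

The pieces without y' make up ∂F/∂x and the coefficient of y' is ∂F/∂y:
  ∂F/∂x = 4x^3 + 3y,
  ∂F/∂y = 3x + 5y^4.

Since d/dx[F] = ∂F/∂x + (∂F/∂y)·y' = 0, solve for y':
  (∂F/∂y)·y' = -∂F/∂x
  dy/dx = -(∂F/∂x)/(∂F/∂y) = -(4x^3 + 3y)/(3x + 5y^4) = (-4x^3 - 3y)/(3x + 5y^4)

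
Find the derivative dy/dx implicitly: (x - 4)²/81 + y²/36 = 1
Differentiate both sides with respect to x, treating y as y(x). By the chain rule, any term containing y contributes a factor of y' = dy/dx when we differentiate it.

Move every term to one side and write the relation as F(x, y) = 0. Term by term,
  d/dx[y^2/36] = y·y'/18
  d/dx[(x - 4)^2/81] = 2x/81 - 8/81
  d/dx[-1] = 0

The pieces without y' make up ∂F/∂x and the coefficient of y' is ∂F/∂y:
  ∂F/∂x = 2x/81 - 8/81,
  ∂F/∂y = y/18.

Since d/dx[F] = ∂F/∂x + (∂F/∂y)·y' = 0, solve for y':
  (∂F/∂y)·y' = -∂F/∂x
  dy/dx = -(∂F/∂x)/(∂F/∂y) = -(2x/81 - 8/81)/(y/18)
        = -(2(x - 4)/81)/(y/18) = 4(4 - x)/(9y)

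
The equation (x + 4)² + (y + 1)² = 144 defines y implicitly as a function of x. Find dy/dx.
Apply d/dx to both sides, remembering that y depends on x. Each occurrence of y therefore brings in a y' = dy/dx via the chain rule.

With F(x, y) equal to the left-hand side minus the right, differentiate F term by term:
  d/dx[(x + 4)^2] = 2x + 8
  d/dx[(y + 1)^2] = 2·y'(y + 1)
  d/dx[-144] = 0
Adding these up, d/dx[F] = 0 becomes
  (2x + 8) + (2y + 2)·y' = 0,
so isolating y',
  dy/dx = -(2x + 8)/(2y + 2) = (-x - 4)/(y + 1)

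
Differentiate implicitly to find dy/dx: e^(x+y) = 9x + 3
Differentiate both sides with respect to x, treating y as y(x). By the chain rule, any term containing y contributes a factor of y' = dy/dx when we differentiate it.

Move every term to one side and write the relation as F(x, y) = 0. Term by term,
  d/dx[-9x] = -9
  d/dx[e^(x + y)] = (y' + 1)·e^(x + y)
  d/dx[-3] = 0

The pieces without y' make up ∂F/∂x and the coefficient of y' is ∂F/∂y:
  ∂F/∂x = e^(x + y) - 9,
  ∂F/∂y = e^(x + y).

Since d/dx[F] = ∂F/∂x + (∂F/∂y)·y' = 0, solve for y':
  (∂F/∂y)·y' = -∂F/∂x
  dy/dx = -(∂F/∂x)/(∂F/∂y) = -(e^(x + y) - 9)/(e^(x + y)) = 9e^(-x - y) - 1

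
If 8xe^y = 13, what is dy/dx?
Apply d/dx to both sides, remembering that y depends on x. Each occurrence of y therefore brings in a y' = dy/dx via the chain rule.

With F(x, y) equal to the left-hand side minus the right, differentiate F term by term:
  d/dx[8x·e^(y)] = 8x·y'·e^(y) + 8e^(y)
  d/dx[-13] = 0
Adding these up, d/dx[F] = 0 becomes
  (8e^(y)) + (8x·e^(y))·y' = 0,
so isolating y',
  dy/dx = -(8e^(y))/(8x·e^(y)) = -1/x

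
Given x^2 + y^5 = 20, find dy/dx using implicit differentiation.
Differentiate both sides with respect to x, treating y as y(x). By the chain rule, any term containing y contributes a factor of y' = dy/dx when we differentiate it.

Move every term to one side and write the relation as F(x, y) = 0. Term by term,
  d/dx[x^2] = 2x
  d/dx[y^5] = 5y^4·y'
  d/dx[-20] = 0

The pieces without y' make up ∂F/∂x and the coefficient of y' is ∂F/∂y:
  ∂F/∂x = 2x,
  ∂F/∂y = 5y^4.

Since d/dx[F] = ∂F/∂x + (∂F/∂y)·y' = 0, solve for y':
  (∂F/∂y)·y' = -∂F/∂x
  dy/dx = -(∂F/∂x)/(∂F/∂y) = -(2x)/(5y^4) = -2x/(5y^4)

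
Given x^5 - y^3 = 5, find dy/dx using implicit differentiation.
Differentiate both sides with respect to x, treating y as y(x). By the chain rule, any term containing y contributes a factor of y' = dy/dx when we differentiate it.

Move every term to one side and write the relation as F(x, y) = 0. Term by term,
  d/dx[x^5] = 5x^4
  d/dx[-y^3] = -3y^2·y'
  d/dx[-5] = 0

The pieces without y' make up ∂F/∂x and the coefficient of y' is ∂F/∂y:
  ∂F/∂x = 5x^4,
  ∂F/∂y = -3y^2.

Since d/dx[F] = ∂F/∂x + (∂F/∂y)·y' = 0, solve for y':
  (∂F/∂y)·y' = -∂F/∂x
  dy/dx = -(∂F/∂x)/(∂F/∂y) = -(5x^4)/(-3y^2) = 5x^4/(3y^2)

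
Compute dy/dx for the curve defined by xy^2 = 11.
Differentiate both sides with respect to x, treating y as y(x). By the chain rule, any term containing y contributes a factor of y' = dy/dx when we differentiate it.

Move every term to one side and write the relation as F(x, y) = 0. Term by term,
  d/dx[xy^2] = 2xy·y' + y^2
  d/dx[-11] = 0

The pieces without y' make up ∂F/∂x and the coefficient of y' is ∂F/∂y:
  ∂F/∂x = y^2,
  ∂F/∂y = 2xy.

Since d/dx[F] = ∂F/∂x + (∂F/∂y)·y' = 0, solve for y':
  (∂F/∂y)·y' = -∂F/∂x
  dy/dx = -(∂F/∂x)/(∂F/∂y) = -(y^2)/(2xy) = -y/(2x)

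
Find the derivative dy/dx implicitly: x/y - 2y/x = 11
Differentiate both sides with respect to x, treating y as y(x). By the chain rule, any term containing y contributes a factor of y' = dy/dx when we differentiate it.

Move every term to one side and write the relation as F(x, y) = 0. Term by term,
  d/dx[x/y] = -x·y'/y^2 + 1/y
  d/dx[-2y/x] = -2·y'/x + 2y/x^2
  d/dx[-11] = 0

The pieces without y' make up ∂F/∂x and the coefficient of y' is ∂F/∂y:
  ∂F/∂x = 1/y + 2y/x^2,
  ∂F/∂y = -x/y^2 - 2/x.

Since d/dx[F] = ∂F/∂x + (∂F/∂y)·y' = 0, solve for y':
  (∂F/∂y)·y' = -∂F/∂x
  dy/dx = -(∂F/∂x)/(∂F/∂y) = -(1/y + 2y/x^2)/(-x/y^2 - 2/x)
        = -((x^2 + 2y^2)/(x^2y))/(-(x^2 + 2y^2)/(xy^2)) = y/x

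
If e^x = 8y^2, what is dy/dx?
Take d/dx of both sides. Since y is implicitly a function of x, the chain rule attaches a y' = dy/dx factor whenever we differentiate through y.

Set F(x, y) = (left side) − (right side), so the curve is F = 0. Differentiating each term of F:
  d/dx[-8y^2] = -16y·y'
  d/dx[e^(x)] = e^(x)

Collecting, the y'-free part is the partial derivative in x and the y' coefficient is the partial derivative in y:
  ∂F/∂x = e^(x)
  ∂F/∂y = -16y

so d/dx[F(x, y(x))] = ∂F/∂x + (∂F/∂y)·y' = 0. Rearranging,
  dy/dx = -(∂F/∂x)/(∂F/∂y) = -(e^(x))/(-16y) = e^(x)/(16y)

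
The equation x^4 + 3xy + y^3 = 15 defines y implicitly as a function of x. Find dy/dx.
Differentiate both sides with respect to x, treating y as y(x). By the chain rule, any term containing y contributes a factor of y' = dy/dx when we differentiate it.

Move every term to one side and write the relation as F(x, y) = 0. Term by term,
  d/dx[x^4] = 4x^3
  d/dx[3xy] = 3x·y' + 3y
  d/dx[y^3] = 3y^2·y'
  d/dx[-15] = 0

The pieces without y' make up ∂F/∂x and the coefficient of y' is ∂F/∂y:
  ∂F/∂x = 4x^3 + 3y,
  ∂F/∂y = 3x + 3y^2.

Since d/dx[F] = ∂F/∂x + (∂F/∂y)·y' = 0, solve for y':
  (∂F/∂y)·y' = -∂F/∂x
  dy/dx = -(∂F/∂x)/(∂F/∂y) = -(4x^3 + 3y)/(3x + 3y^2) = (-4x^3/3 - y)/(x + y^2)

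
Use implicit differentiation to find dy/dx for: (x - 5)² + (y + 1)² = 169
Differentiate the relation implicitly: treat y = y(x) and apply the chain rule, so every y-derivative picks up a y' = dy/dx factor.

With everything moved to the left-hand side, differentiate term by term:
  d/dx[(x - 5)^2] = 2x - 10
  d/dx[(y + 1)^2] = 2·y'(y + 1)
  d/dx[-169] = 0

Separating the contributions that come from x directly and those that come through y:
  without y':      2x - 10
  multiplying y':  2y + 2

so (2x - 10) + (2y + 2)·y' = 0, and therefore
  dy/dx = -(2x - 10)/(2y + 2) = (5 - x)/(y + 1)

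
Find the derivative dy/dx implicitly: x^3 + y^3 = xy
Differentiate both sides with respect to x, treating y as y(x). By the chain rule, any term containing y contributes a factor of y' = dy/dx when we differentiate it.

Move every term to one side and write the relation as F(x, y) = 0. Term by term,
  d/dx[x^3] = 3x^2
  d/dx[-xy] = -x·y' - y
  d/dx[y^3] = 3y^2·y'

The pieces without y' make up ∂F/∂x and the coefficient of y' is ∂F/∂y:
  ∂F/∂x = 3x^2 - y,
  ∂F/∂y = -x + 3y^2.

Since d/dx[F] = ∂F/∂x + (∂F/∂y)·y' = 0, solve for y':
  (∂F/∂y)·y' = -∂F/∂x
  dy/dx = -(∂F/∂x)/(∂F/∂y) = -(3x^2 - y)/(-x + 3y^2) = (3x^2 - y)/(x - 3y^2)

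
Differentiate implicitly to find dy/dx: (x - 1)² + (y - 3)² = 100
Differentiate both sides with respect to x, treating y as y(x). By the chain rule, any term containing y contributes a factor of y' = dy/dx when we differentiate it.

Move every term to one side and write the relation as F(x, y) = 0. Term by term,
  d/dx[(x - 1)^2] = 2x - 2
  d/dx[(y - 3)^2] = 2·y'(y - 3)
  d/dx[-100] = 0

The pieces without y' make up ∂F/∂x and the coefficient of y' is ∂F/∂y:
  ∂F/∂x = 2x - 2,
  ∂F/∂y = 2y - 6.

Since d/dx[F] = ∂F/∂x + (∂F/∂y)·y' = 0, solve for y':
  (∂F/∂y)·y' = -∂F/∂x
  dy/dx = -(∂F/∂x)/(∂F/∂y) = -(2x - 2)/(2y - 6) = (1 - x)/(y - 3)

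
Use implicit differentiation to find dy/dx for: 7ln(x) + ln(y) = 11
Differentiate both sides with respect to x, treating y as y(x). By the chain rule, any term containing y contributes a factor of y' = dy/dx when we differentiate it.

Move every term to one side and write the relation as F(x, y) = 0. Term by term,
  d/dx[7ln(x)] = 7/x
  d/dx[ln(y)] = y'/y
  d/dx[-11] = 0

The pieces without y' make up ∂F/∂x and the coefficient of y' is ∂F/∂y:
  ∂F/∂x = 7/x,
  ∂F/∂y = 1/y.

Since d/dx[F] = ∂F/∂x + (∂F/∂y)·y' = 0, solve for y':
  (∂F/∂y)·y' = -∂F/∂x
  dy/dx = -(∂F/∂x)/(∂F/∂y) = -(7/x)/(1/y) = -7y/x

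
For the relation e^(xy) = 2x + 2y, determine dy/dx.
Differentiate both sides with respect to x, treating y as y(x). By the chain rule, any term containing y contributes a factor of y' = dy/dx when we differentiate it.

Move every term to one side and write the relation as F(x, y) = 0. Term by term,
  d/dx[-2x] = -2
  d/dx[-2y] = -2·y'
  d/dx[e^(xy)] = (x·y' + y)·e^(xy)

The pieces without y' make up ∂F/∂x and the coefficient of y' is ∂F/∂y:
  ∂F/∂x = y·e^(xy) - 2,
  ∂F/∂y = x·e^(xy) - 2.

Since d/dx[F] = ∂F/∂x + (∂F/∂y)·y' = 0, solve for y':
  (∂F/∂y)·y' = -∂F/∂x
  dy/dx = -(∂F/∂x)/(∂F/∂y) = -(y·e^(xy) - 2)/(x·e^(xy) - 2) = (-y·e^(xy) + 2)/(x·e^(xy) - 2)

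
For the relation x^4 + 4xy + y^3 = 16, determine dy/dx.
Differentiate the relation implicitly: treat y = y(x) and apply the chain rule, so every y-derivative picks up a y' = dy/dx factor.

With everything moved to the left-hand side, differentiate term by term:
  d/dx[x^4] = 4x^3
  d/dx[4xy] = 4x·y' + 4y
  d/dx[y^3] = 3y^2·y'
  d/dx[-16] = 0

Separating the contributions that come from x directly and those that come through y:
  without y':      4x^3 + 4y
  multiplying y':  4x + 3y^2

so (4x^3 + 4y) + (4x + 3y^2)·y' = 0, and therefore
  dy/dx = -(4x^3 + 4y)/(4x + 3y^2) = 4(-x^3 - y)/(4x + 3y^2)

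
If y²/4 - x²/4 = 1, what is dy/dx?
Differentiate both sides with respect to x, treating y as y(x). By the chain rule, any term containing y contributes a factor of y' = dy/dx when we differentiate it.

Move every term to one side and write the relation as F(x, y) = 0. Term by term,
  d/dx[-x^2/4] = -x/2
  d/dx[y^2/4] = y·y'/2
  d/dx[-1] = 0

The pieces without y' make up ∂F/∂x and the coefficient of y' is ∂F/∂y:
  ∂F/∂x = -x/2,
  ∂F/∂y = y/2.

Since d/dx[F] = ∂F/∂x + (∂F/∂y)·y' = 0, solve for y':
  (∂F/∂y)·y' = -∂F/∂x
  dy/dx = -(∂F/∂x)/(∂F/∂y) = -(-x/2)/(y/2) = x/y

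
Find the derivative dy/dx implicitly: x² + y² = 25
Differentiate both sides with respect to x, treating y as y(x). By the chain rule, any term containing y contributes a factor of y' = dy/dx when we differentiate it.

Move every term to one side and write the relation as F(x, y) = 0. Term by term,
  d/dx[x^2] = 2x
  d/dx[y^2] = 2y·y'
  d/dx[-25] = 0

The pieces without y' make up ∂F/∂x and the coefficient of y' is ∂F/∂y:
  ∂F/∂x = 2x,
  ∂F/∂y = 2y.

Since d/dx[F] = ∂F/∂x + (∂F/∂y)·y' = 0, solve for y':
  (∂F/∂y)·y' = -∂F/∂x
  dy/dx = -(∂F/∂x)/(∂F/∂y) = -(2x)/(2y) = -x/y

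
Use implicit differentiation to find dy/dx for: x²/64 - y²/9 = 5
Take d/dx of both sides. Since y is implicitly a function of x, the chain rule attaches a y' = dy/dx factor whenever we differentiate through y.

Set F(x, y) = (left side) − (right side), so the curve is F = 0. Differentiating each term of F:
  d/dx[x^2/64] = x/32
  d/dx[-y^2/9] = -2y·y'/9
  d/dx[-5] = 0

Collecting, the y'-free part is the partial derivative in x and the y' coefficient is the partial derivative in y:
  ∂F/∂x = x/32
  ∂F/∂y = -2y/9

so d/dx[F(x, y(x))] = ∂F/∂x + (∂F/∂y)·y' = 0. Rearranging,
  dy/dx = -(∂F/∂x)/(∂F/∂y) = -(x/32)/(-2y/9) = 9x/(64y)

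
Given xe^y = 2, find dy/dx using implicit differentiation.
Apply d/dx to both sides, remembering that y depends on x. Each occurrence of y therefore brings in a y' = dy/dx via the chain rule.

With F(x, y) equal to the left-hand side minus the right, differentiate F term by term:
  d/dx[x·e^(y)] = x·y'·e^(y) + e^(y)
  d/dx[-2] = 0
Adding these up, d/dx[F] = 0 becomes
  (e^(y)) + (x·e^(y))·y' = 0,
so isolating y',
  dy/dx = -(e^(y))/(x·e^(y)) = -1/x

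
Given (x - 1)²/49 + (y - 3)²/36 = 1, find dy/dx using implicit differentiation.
Differentiate both sides with respect to x, treating y as y(x). By the chain rule, any term containing y contributes a factor of y' = dy/dx when we differentiate it.

Move every term to one side and write the relation as F(x, y) = 0. Term by term,
  d/dx[(x - 1)^2/49] = 2x/49 - 2/49
  d/dx[(y - 3)^2/36] = y'(y - 3)/18
  d/dx[-1] = 0

The pieces without y' make up ∂F/∂x and the coefficient of y' is ∂F/∂y:
  ∂F/∂x = 2x/49 - 2/49,
  ∂F/∂y = y/18 - 1/6.

Since d/dx[F] = ∂F/∂x + (∂F/∂y)·y' = 0, solve for y':
  (∂F/∂y)·y' = -∂F/∂x
  dy/dx = -(∂F/∂x)/(∂F/∂y) = -(2x/49 - 2/49)/(y/18 - 1/6)
        = -(2(x - 1)/49)/((y - 3)/18) = 36(1 - x)/(49(y - 3))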